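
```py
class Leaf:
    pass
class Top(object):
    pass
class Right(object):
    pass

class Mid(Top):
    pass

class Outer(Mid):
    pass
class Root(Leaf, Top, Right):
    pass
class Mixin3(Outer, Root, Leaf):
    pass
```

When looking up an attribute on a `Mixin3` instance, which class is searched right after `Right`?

object

L[Mixin3] = Mixin3 + merge(L[Outer], L[Root], L[Leaf], [Outer Root Leaf])
  take Outer:  [Outer Mid Top object] + [Root Leaf Top Right object] + [Leaf object] + [Outer Root Leaf]
  take Mid:  [Mid Top object] + [Root Leaf Top Right object] + [Leaf object] + [Root Leaf]
  take Root:  [Top object] + [Root Leaf Top Right object] + [Leaf object] + [Root Leaf]
  take Leaf:  [Top object] + [Leaf Top Right object] + [Leaf object] + [Leaf]
  take Top:  [Top object] + [Top Right object] + [object]
  take Right:  [object] + [Right object] + [object]
  take object:  [object] + [object] + [object]
MRO: Mixin3 Outer Mid Root Leaf Top Right object
Right is at position 6; next is object.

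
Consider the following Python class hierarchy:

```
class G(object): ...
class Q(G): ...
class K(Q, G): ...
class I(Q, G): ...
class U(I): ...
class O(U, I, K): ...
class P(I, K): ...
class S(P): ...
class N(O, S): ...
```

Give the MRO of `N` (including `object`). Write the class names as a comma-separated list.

L[N] = N + merge(L[O], L[S], [O S])
  take O:  [O U I K Q G object] + [S P I K Q G object] + [O S]
  take U:  [U I K Q G object] + [S P I K Q G object] + [S]
  take S:  [I K Q G object] + [S P I K Q G object] + [S]
  take P:  [I K Q G object] + [P I K Q G object]
  take I:  [I K Q G object] + [I K Q G object]
  take K:  [K Q G object] + [K Q G object]
  take Q:  [Q G object] + [Q G object]
  take G:  [G object] + [G object]
  take object:  [object] + [object]

N, O, U, S, P, I, K, Q, G, object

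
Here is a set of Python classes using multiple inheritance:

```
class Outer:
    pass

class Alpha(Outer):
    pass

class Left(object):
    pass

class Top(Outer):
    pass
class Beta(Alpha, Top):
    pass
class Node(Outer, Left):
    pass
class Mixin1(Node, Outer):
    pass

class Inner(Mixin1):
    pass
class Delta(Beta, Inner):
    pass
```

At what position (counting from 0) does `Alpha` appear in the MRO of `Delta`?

L[Delta] = Delta + merge(L[Beta], L[Inner], [Beta Inner])
  take Beta:  [Beta Alpha Top Outer object] + [Inner Mixin1 Node Outer Left object] + [Beta Inner]
  take Alpha:  [Alpha Top Outer object] + [Inner Mixin1 Node Outer Left object] + [Inner]
  take Top:  [Top Outer object] + [Inner Mixin1 Node Outer Left object] + [Inner]
  take Inner:  [Outer object] + [Inner Mixin1 Node Outer Left object] + [Inner]
  take Mixin1:  [Outer object] + [Mixin1 Node Outer Left object]
  take Node:  [Outer object] + [Node Outer Left object]
  take Outer:  [Outer object] + [Outer Left object]
  take Left:  [object] + [Left object]
  take object:  [object] + [object]
MRO: Delta Beta Alpha Top Inner Mixin1 Node Outer Left object
Alpha sits at index 2.

2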